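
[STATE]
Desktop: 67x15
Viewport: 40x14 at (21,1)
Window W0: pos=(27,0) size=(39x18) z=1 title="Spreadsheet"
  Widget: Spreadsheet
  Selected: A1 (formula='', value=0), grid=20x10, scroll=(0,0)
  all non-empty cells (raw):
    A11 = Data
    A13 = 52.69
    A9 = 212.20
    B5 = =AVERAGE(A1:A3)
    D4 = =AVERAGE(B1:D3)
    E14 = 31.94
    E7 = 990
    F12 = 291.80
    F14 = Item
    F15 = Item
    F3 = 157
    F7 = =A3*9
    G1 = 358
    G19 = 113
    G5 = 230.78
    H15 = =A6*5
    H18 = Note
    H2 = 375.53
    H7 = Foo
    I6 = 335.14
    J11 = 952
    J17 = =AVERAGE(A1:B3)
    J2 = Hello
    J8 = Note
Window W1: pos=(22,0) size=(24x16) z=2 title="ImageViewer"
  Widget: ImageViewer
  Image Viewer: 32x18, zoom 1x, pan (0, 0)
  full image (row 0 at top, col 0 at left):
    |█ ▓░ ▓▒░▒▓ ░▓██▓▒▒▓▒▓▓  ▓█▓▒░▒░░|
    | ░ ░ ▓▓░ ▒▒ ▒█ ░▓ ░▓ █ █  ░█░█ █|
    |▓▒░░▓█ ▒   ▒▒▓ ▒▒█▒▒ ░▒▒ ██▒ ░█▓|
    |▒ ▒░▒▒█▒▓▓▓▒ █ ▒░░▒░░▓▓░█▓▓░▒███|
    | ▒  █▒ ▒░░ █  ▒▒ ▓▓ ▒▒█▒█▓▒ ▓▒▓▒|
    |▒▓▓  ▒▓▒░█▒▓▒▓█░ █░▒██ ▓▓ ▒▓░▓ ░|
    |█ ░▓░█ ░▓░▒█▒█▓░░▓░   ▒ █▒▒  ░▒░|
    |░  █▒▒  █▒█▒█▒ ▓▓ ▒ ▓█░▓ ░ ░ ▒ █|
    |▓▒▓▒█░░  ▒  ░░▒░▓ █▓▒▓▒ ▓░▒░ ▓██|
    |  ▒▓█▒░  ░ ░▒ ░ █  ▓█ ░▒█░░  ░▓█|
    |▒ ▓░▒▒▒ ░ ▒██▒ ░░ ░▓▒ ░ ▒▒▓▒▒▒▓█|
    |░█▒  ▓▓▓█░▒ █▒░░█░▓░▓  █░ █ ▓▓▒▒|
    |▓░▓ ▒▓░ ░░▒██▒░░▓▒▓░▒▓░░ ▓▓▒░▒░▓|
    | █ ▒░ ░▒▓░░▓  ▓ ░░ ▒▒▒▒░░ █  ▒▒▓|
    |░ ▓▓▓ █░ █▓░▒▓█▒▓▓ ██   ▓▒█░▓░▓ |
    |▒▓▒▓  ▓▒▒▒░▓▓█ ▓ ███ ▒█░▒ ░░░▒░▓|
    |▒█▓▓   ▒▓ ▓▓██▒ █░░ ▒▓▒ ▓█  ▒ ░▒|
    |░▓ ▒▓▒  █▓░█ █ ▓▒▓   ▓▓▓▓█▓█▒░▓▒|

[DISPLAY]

 ┃ ImageViewer          ┃               
 ┠──────────────────────┨───────────────
 ┃█ ▓░ ▓▒░▒▓ ░▓██▓▒▒▓▒▓▓┃               
 ┃ ░ ░ ▓▓░ ▒▒ ▒█ ░▓ ░▓ █┃     C       D 
 ┃▓▒░░▓█ ▒   ▒▒▓ ▒▒█▒▒ ░┃---------------
 ┃▒ ▒░▒▒█▒▓▓▓▒ █ ▒░░▒░░▓┃ 0       0     
 ┃ ▒  █▒ ▒░░ █  ▒▒ ▓▓ ▒▒┃ 0       0     
 ┃▒▓▓  ▒▓▒░█▒▓▒▓█░ █░▒██┃ 0       0     
 ┃█ ░▓░█ ░▓░▒█▒█▓░░▓░   ┃ 0       0     
 ┃░  █▒▒  █▒█▒█▒ ▓▓ ▒ ▓█┃ 0       0     
 ┃▓▒▓▒█░░  ▒  ░░▒░▓ █▓▒▓┃ 0       0     
 ┃  ▒▓█▒░  ░ ░▒ ░ █  ▓█ ┃ 0       0     
 ┃▒ ▓░▒▒▒ ░ ▒██▒ ░░ ░▓▒ ┃ 0       0     
 ┃░█▒  ▓▓▓█░▒ █▒░░█░▓░▓ ┃ 0       0     


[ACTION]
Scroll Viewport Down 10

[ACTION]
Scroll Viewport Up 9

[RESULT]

 ┏━━━━━━━━━━━━━━━━━━━━━━┓━━━━━━━━━━━━━━━
 ┃ ImageViewer          ┃               
 ┠──────────────────────┨───────────────
 ┃█ ▓░ ▓▒░▒▓ ░▓██▓▒▒▓▒▓▓┃               
 ┃ ░ ░ ▓▓░ ▒▒ ▒█ ░▓ ░▓ █┃     C       D 
 ┃▓▒░░▓█ ▒   ▒▒▓ ▒▒█▒▒ ░┃---------------
 ┃▒ ▒░▒▒█▒▓▓▓▒ █ ▒░░▒░░▓┃ 0       0     
 ┃ ▒  █▒ ▒░░ █  ▒▒ ▓▓ ▒▒┃ 0       0     
 ┃▒▓▓  ▒▓▒░█▒▓▒▓█░ █░▒██┃ 0       0     
 ┃█ ░▓░█ ░▓░▒█▒█▓░░▓░   ┃ 0       0     
 ┃░  █▒▒  █▒█▒█▒ ▓▓ ▒ ▓█┃ 0       0     
 ┃▓▒▓▒█░░  ▒  ░░▒░▓ █▓▒▓┃ 0       0     
 ┃  ▒▓█▒░  ░ ░▒ ░ █  ▓█ ┃ 0       0     
 ┃▒ ▓░▒▒▒ ░ ▒██▒ ░░ ░▓▒ ┃ 0       0     


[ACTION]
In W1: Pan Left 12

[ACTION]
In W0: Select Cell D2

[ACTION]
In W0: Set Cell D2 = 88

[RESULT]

 ┏━━━━━━━━━━━━━━━━━━━━━━┓━━━━━━━━━━━━━━━
 ┃ ImageViewer          ┃               
 ┠──────────────────────┨───────────────
 ┃█ ▓░ ▓▒░▒▓ ░▓██▓▒▒▓▒▓▓┃               
 ┃ ░ ░ ▓▓░ ▒▒ ▒█ ░▓ ░▓ █┃     C       D 
 ┃▓▒░░▓█ ▒   ▒▒▓ ▒▒█▒▒ ░┃---------------
 ┃▒ ▒░▒▒█▒▓▓▓▒ █ ▒░░▒░░▓┃ 0       0     
 ┃ ▒  █▒ ▒░░ █  ▒▒ ▓▓ ▒▒┃ 0       0    [
 ┃▒▓▓  ▒▓▒░█▒▓▒▓█░ █░▒██┃ 0       0     
 ┃█ ░▓░█ ░▓░▒█▒█▓░░▓░   ┃ 0       0    9
 ┃░  █▒▒  █▒█▒█▒ ▓▓ ▒ ▓█┃ 0       0     
 ┃▓▒▓▒█░░  ▒  ░░▒░▓ █▓▒▓┃ 0       0     
 ┃  ▒▓█▒░  ░ ░▒ ░ █  ▓█ ┃ 0       0     
 ┃▒ ▓░▒▒▒ ░ ▒██▒ ░░ ░▓▒ ┃ 0       0     


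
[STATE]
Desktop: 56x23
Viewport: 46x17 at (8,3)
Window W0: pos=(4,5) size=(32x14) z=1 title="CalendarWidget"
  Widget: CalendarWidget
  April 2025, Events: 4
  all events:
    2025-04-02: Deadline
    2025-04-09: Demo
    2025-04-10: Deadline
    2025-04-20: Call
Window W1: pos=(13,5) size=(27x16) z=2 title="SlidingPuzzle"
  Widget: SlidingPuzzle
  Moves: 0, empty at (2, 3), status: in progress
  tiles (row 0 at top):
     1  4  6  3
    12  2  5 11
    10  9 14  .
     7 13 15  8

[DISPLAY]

                                              
                                              
━━━━━┏━━━━━━━━━━━━━━━━━━━━━━━━━┓              
lenda┃ SlidingPuzzle           ┃              
─────┠─────────────────────────┨              
     ┃┌────┬────┬────┬────┐    ┃              
Tu We┃│  1 │  4 │  6 │  3 │    ┃              
 1  2┃├────┼────┼────┼────┤    ┃              
 8  9┃│ 12 │  2 │  5 │ 11 │    ┃              
15 16┃├────┼────┼────┼────┤    ┃              
22 23┃│ 10 │  9 │ 14 │    │    ┃              
29 30┃├────┼────┼────┼────┤    ┃              
     ┃│  7 │ 13 │ 15 │  8 │    ┃              
     ┃└────┴────┴────┴────┘    ┃              
     ┃Moves: 0                 ┃              
━━━━━┃                         ┃              
     ┃                         ┃              


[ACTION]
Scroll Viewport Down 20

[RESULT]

lenda┃ SlidingPuzzle           ┃              
─────┠─────────────────────────┨              
     ┃┌────┬────┬────┬────┐    ┃              
Tu We┃│  1 │  4 │  6 │  3 │    ┃              
 1  2┃├────┼────┼────┼────┤    ┃              
 8  9┃│ 12 │  2 │  5 │ 11 │    ┃              
15 16┃├────┼────┼────┼────┤    ┃              
22 23┃│ 10 │  9 │ 14 │    │    ┃              
29 30┃├────┼────┼────┼────┤    ┃              
     ┃│  7 │ 13 │ 15 │  8 │    ┃              
     ┃└────┴────┴────┴────┘    ┃              
     ┃Moves: 0                 ┃              
━━━━━┃                         ┃              
     ┃                         ┃              
     ┗━━━━━━━━━━━━━━━━━━━━━━━━━┛              
                                              
                                              


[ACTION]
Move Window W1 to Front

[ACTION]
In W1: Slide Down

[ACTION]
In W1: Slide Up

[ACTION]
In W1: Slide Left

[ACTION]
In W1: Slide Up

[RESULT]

lenda┃ SlidingPuzzle           ┃              
─────┠─────────────────────────┨              
     ┃┌────┬────┬────┬────┐    ┃              
Tu We┃│  1 │  4 │  6 │  3 │    ┃              
 1  2┃├────┼────┼────┼────┤    ┃              
 8  9┃│ 12 │  2 │  5 │ 11 │    ┃              
15 16┃├────┼────┼────┼────┤    ┃              
22 23┃│ 10 │  9 │ 14 │  8 │    ┃              
29 30┃├────┼────┼────┼────┤    ┃              
     ┃│  7 │ 13 │ 15 │    │    ┃              
     ┃└────┴────┴────┴────┘    ┃              
     ┃Moves: 3                 ┃              
━━━━━┃                         ┃              
     ┃                         ┃              
     ┗━━━━━━━━━━━━━━━━━━━━━━━━━┛              
                                              
                                              


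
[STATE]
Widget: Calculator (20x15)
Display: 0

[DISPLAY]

                   0
┌───┬───┬───┬───┐   
│ 7 │ 8 │ 9 │ ÷ │   
├───┼───┼───┼───┤   
│ 4 │ 5 │ 6 │ × │   
├───┼───┼───┼───┤   
│ 1 │ 2 │ 3 │ - │   
├───┼───┼───┼───┤   
│ 0 │ . │ = │ + │   
├───┼───┼───┼───┤   
│ C │ MC│ MR│ M+│   
└───┴───┴───┴───┘   
                    
                    
                    


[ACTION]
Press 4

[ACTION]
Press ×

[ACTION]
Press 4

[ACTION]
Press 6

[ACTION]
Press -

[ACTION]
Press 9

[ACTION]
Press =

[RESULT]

                 175
┌───┬───┬───┬───┐   
│ 7 │ 8 │ 9 │ ÷ │   
├───┼───┼───┼───┤   
│ 4 │ 5 │ 6 │ × │   
├───┼───┼───┼───┤   
│ 1 │ 2 │ 3 │ - │   
├───┼───┼───┼───┤   
│ 0 │ . │ = │ + │   
├───┼───┼───┼───┤   
│ C │ MC│ MR│ M+│   
└───┴───┴───┴───┘   
                    
                    
                    


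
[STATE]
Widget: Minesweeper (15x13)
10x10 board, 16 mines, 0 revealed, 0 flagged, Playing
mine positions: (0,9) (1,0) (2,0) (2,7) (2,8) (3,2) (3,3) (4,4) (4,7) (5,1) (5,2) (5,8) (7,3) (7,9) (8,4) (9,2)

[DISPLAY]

■■■■■■■■■■     
■■■■■■■■■■     
■■■■■■■■■■     
■■■■■■■■■■     
■■■■■■■■■■     
■■■■■■■■■■     
■■■■■■■■■■     
■■■■■■■■■■     
■■■■■■■■■■     
■■■■■■■■■■     
               
               
               


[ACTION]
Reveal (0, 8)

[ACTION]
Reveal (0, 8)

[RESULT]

■■■■■■■■1■     
■■■■■■■■■■     
■■■■■■■■■■     
■■■■■■■■■■     
■■■■■■■■■■     
■■■■■■■■■■     
■■■■■■■■■■     
■■■■■■■■■■     
■■■■■■■■■■     
■■■■■■■■■■     
               
               
               


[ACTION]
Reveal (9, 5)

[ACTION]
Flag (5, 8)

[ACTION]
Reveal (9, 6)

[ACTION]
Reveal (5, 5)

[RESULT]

■■■■■■■■1■     
■■■■■■■■■■     
■■■■■■■■■■     
■■■■■■■■■■     
■■■■■■■■■■     
■■■■1112⚑■     
■■■■1  12■     
■■■■21  1■     
■■■■■1  11     
■■■■■1         
               
               
               


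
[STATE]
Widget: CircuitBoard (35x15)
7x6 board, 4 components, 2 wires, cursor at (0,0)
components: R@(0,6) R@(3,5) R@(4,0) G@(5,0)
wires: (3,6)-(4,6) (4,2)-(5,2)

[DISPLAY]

   0 1 2 3 4 5 6                   
0  [.]                      R      
                                   
1                                  
                                   
2                                  
                                   
3                       R   ·      
                            │      
4   R       ·               ·      
            │                      
5   G       ·                      
Cursor: (0,0)                      
                                   
                                   


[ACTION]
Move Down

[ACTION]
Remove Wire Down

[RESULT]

   0 1 2 3 4 5 6                   
0                           R      
                                   
1  [.]                             
                                   
2                                  
                                   
3                       R   ·      
                            │      
4   R       ·               ·      
            │                      
5   G       ·                      
Cursor: (1,0)                      
                                   
                                   


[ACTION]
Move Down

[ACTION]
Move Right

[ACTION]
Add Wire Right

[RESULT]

   0 1 2 3 4 5 6                   
0                           R      
                                   
1                                  
                                   
2      [.]─ ·                      
                                   
3                       R   ·      
                            │      
4   R       ·               ·      
            │                      
5   G       ·                      
Cursor: (2,1)                      
                                   
                                   


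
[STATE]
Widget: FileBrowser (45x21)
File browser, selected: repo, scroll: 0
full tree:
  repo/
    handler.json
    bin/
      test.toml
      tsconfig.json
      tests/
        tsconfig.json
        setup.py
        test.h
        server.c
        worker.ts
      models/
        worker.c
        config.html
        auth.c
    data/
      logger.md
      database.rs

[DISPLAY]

> [-] repo/                                  
    handler.json                             
    [+] bin/                                 
    [+] data/                                
                                             
                                             
                                             
                                             
                                             
                                             
                                             
                                             
                                             
                                             
                                             
                                             
                                             
                                             
                                             
                                             
                                             


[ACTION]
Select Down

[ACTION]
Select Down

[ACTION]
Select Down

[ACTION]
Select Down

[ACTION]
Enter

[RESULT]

  [-] repo/                                  
    handler.json                             
    [+] bin/                                 
  > [-] data/                                
      logger.md                              
      database.rs                            
                                             
                                             
                                             
                                             
                                             
                                             
                                             
                                             
                                             
                                             
                                             
                                             
                                             
                                             
                                             


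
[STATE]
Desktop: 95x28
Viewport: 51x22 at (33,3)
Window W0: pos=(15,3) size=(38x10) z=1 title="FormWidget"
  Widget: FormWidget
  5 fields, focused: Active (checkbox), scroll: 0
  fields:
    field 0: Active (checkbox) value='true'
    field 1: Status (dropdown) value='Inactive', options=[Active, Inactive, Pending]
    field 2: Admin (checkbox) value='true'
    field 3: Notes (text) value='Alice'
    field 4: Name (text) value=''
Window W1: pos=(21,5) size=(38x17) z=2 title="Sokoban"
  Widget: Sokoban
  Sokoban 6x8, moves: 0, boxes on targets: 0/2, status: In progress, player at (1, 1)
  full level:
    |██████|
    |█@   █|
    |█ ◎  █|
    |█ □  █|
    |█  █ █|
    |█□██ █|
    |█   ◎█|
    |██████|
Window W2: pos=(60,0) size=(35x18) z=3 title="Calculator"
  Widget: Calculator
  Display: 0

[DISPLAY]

━━━━━━━━━━━━━━━━━━━┓       ┃                       
                   ┃       ┃┌───┬───┬───┬───┐      
━━━━━━━━━━━━━━━━━━━━━━━━━┓ ┃│ 7 │ 8 │ 9 │ ÷ │      
                         ┃ ┃├───┼───┼───┼───┤      
─────────────────────────┨ ┃│ 4 │ 5 │ 6 │ × │      
                         ┃ ┃├───┼───┼───┼───┤      
                         ┃ ┃│ 1 │ 2 │ 3 │ - │      
                         ┃ ┃├───┼───┼───┼───┤      
                         ┃ ┃│ 0 │ . │ = │ + │      
                         ┃ ┃├───┼───┼───┼───┤      
                         ┃ ┃│ C │ MC│ MR│ M+│      
                         ┃ ┃└───┴───┴───┴───┘      
                         ┃ ┃                       
/2                       ┃ ┃                       
                         ┃ ┗━━━━━━━━━━━━━━━━━━━━━━━
                         ┃                         
                         ┃                         
                         ┃                         
━━━━━━━━━━━━━━━━━━━━━━━━━┛                         
                                                   
                                                   
                                                   


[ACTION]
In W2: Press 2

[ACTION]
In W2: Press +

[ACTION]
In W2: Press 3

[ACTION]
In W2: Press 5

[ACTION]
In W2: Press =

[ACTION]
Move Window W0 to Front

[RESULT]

━━━━━━━━━━━━━━━━━━━┓       ┃                       
                   ┃       ┃┌───┬───┬───┬───┐      
───────────────────┨━━━━━┓ ┃│ 7 │ 8 │ 9 │ ÷ │      
                   ┃     ┃ ┃├───┼───┼───┼───┤      
active           ▼]┃─────┨ ┃│ 4 │ 5 │ 6 │ × │      
                   ┃     ┃ ┃├───┼───┼───┼───┤      
ice               ]┃     ┃ ┃│ 1 │ 2 │ 3 │ - │      
                  ]┃     ┃ ┃├───┼───┼───┼───┤      
                   ┃     ┃ ┃│ 0 │ . │ = │ + │      
━━━━━━━━━━━━━━━━━━━┛     ┃ ┃├───┼───┼───┼───┤      
                         ┃ ┃│ C │ MC│ MR│ M+│      
                         ┃ ┃└───┴───┴───┴───┘      
                         ┃ ┃                       
/2                       ┃ ┃                       
                         ┃ ┗━━━━━━━━━━━━━━━━━━━━━━━
                         ┃                         
                         ┃                         
                         ┃                         
━━━━━━━━━━━━━━━━━━━━━━━━━┛                         
                                                   
                                                   
                                                   


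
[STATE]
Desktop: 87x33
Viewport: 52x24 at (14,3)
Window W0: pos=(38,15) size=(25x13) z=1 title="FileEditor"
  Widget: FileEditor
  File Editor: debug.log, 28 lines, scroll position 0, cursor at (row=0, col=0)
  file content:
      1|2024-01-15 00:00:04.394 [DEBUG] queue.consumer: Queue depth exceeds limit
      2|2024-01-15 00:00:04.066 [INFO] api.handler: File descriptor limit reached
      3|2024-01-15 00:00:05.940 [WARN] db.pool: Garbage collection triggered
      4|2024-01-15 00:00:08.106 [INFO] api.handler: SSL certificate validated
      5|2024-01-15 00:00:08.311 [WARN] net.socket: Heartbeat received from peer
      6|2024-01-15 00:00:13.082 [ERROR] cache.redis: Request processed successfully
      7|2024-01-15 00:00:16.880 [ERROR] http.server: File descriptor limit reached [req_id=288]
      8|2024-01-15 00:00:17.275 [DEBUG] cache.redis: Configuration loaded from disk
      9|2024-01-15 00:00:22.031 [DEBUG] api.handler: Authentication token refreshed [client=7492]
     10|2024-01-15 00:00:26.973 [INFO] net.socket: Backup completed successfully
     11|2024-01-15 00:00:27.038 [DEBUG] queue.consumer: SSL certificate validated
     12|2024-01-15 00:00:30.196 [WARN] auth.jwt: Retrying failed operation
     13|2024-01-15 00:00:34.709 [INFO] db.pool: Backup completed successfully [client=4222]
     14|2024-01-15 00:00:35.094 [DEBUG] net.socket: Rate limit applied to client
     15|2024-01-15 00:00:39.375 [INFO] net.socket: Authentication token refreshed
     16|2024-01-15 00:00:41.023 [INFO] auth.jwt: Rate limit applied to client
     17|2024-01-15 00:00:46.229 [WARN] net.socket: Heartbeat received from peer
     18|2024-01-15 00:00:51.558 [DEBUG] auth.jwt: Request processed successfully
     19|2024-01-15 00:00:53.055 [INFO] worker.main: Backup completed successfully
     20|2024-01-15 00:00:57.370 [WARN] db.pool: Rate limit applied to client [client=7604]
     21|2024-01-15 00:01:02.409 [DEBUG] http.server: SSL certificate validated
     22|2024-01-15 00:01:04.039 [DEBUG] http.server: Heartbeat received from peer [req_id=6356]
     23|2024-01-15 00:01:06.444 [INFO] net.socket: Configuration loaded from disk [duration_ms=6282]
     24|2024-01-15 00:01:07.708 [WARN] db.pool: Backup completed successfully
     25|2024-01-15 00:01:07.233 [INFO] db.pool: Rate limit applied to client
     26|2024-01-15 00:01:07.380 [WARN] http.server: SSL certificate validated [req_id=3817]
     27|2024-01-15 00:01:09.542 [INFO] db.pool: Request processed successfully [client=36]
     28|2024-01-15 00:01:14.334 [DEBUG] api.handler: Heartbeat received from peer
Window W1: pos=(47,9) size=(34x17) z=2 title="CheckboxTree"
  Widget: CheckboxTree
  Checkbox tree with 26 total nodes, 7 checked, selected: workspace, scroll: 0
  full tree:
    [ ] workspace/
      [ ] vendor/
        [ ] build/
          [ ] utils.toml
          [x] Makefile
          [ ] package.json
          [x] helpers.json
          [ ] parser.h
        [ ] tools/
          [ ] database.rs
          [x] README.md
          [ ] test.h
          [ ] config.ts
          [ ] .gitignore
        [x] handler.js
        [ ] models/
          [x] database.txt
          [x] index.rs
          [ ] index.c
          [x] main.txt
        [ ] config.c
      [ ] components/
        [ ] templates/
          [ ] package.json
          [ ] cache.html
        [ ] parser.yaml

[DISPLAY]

                                                    
                                                    
                                                    
                                                    
                                                    
                                                    
                                 ┏━━━━━━━━━━━━━━━━━━
                                 ┃ CheckboxTree     
                                 ┠──────────────────
                                 ┃>[-] workspace/   
                                 ┃   [-] vendor/    
                                 ┃     [-] build/   
                        ┏━━━━━━━━┃       [ ] utils.t
                        ┃ FileEdi┃       [x] Makefil
                        ┠────────┃       [ ] package
                        ┃█024-01-┃       [x] helpers
                        ┃2024-01-┃       [ ] parser.
                        ┃2024-01-┃     [-] tools/   
                        ┃2024-01-┃       [ ] databas
                        ┃2024-01-┃       [x] README.
                        ┃2024-01-┃       [ ] test.h 
                        ┃2024-01-┃       [ ] config.
                        ┃2024-01-┗━━━━━━━━━━━━━━━━━━
                        ┃2024-01-15 00:00:22.03▼┃   


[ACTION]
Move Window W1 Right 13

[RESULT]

                                                    
                                                    
                                                    
                                                    
                                                    
                                                    
                                       ┏━━━━━━━━━━━━
                                       ┃ CheckboxTre
                                       ┠────────────
                                       ┃>[-] workspa
                                       ┃   [-] vendo
                                       ┃     [-] bui
                        ┏━━━━━━━━━━━━━━┃       [ ] u
                        ┃ FileEditor   ┃       [x] M
                        ┠──────────────┃       [ ] p
                        ┃█024-01-15 00:┃       [x] h
                        ┃2024-01-15 00:┃       [ ] p
                        ┃2024-01-15 00:┃     [-] too
                        ┃2024-01-15 00:┃       [ ] d
                        ┃2024-01-15 00:┃       [x] R
                        ┃2024-01-15 00:┃       [ ] t
                        ┃2024-01-15 00:┃       [ ] c
                        ┃2024-01-15 00:┗━━━━━━━━━━━━
                        ┃2024-01-15 00:00:22.03▼┃   


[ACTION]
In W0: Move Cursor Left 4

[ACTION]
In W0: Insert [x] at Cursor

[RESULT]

                                                    
                                                    
                                                    
                                                    
                                                    
                                                    
                                       ┏━━━━━━━━━━━━
                                       ┃ CheckboxTre
                                       ┠────────────
                                       ┃>[-] workspa
                                       ┃   [-] vendo
                                       ┃     [-] bui
                        ┏━━━━━━━━━━━━━━┃       [ ] u
                        ┃ FileEditor   ┃       [x] M
                        ┠──────────────┃       [ ] p
                        ┃x█024-01-15 00┃       [x] h
                        ┃2024-01-15 00:┃       [ ] p
                        ┃2024-01-15 00:┃     [-] too
                        ┃2024-01-15 00:┃       [ ] d
                        ┃2024-01-15 00:┃       [x] R
                        ┃2024-01-15 00:┃       [ ] t
                        ┃2024-01-15 00:┃       [ ] c
                        ┃2024-01-15 00:┗━━━━━━━━━━━━
                        ┃2024-01-15 00:00:22.03▼┃   


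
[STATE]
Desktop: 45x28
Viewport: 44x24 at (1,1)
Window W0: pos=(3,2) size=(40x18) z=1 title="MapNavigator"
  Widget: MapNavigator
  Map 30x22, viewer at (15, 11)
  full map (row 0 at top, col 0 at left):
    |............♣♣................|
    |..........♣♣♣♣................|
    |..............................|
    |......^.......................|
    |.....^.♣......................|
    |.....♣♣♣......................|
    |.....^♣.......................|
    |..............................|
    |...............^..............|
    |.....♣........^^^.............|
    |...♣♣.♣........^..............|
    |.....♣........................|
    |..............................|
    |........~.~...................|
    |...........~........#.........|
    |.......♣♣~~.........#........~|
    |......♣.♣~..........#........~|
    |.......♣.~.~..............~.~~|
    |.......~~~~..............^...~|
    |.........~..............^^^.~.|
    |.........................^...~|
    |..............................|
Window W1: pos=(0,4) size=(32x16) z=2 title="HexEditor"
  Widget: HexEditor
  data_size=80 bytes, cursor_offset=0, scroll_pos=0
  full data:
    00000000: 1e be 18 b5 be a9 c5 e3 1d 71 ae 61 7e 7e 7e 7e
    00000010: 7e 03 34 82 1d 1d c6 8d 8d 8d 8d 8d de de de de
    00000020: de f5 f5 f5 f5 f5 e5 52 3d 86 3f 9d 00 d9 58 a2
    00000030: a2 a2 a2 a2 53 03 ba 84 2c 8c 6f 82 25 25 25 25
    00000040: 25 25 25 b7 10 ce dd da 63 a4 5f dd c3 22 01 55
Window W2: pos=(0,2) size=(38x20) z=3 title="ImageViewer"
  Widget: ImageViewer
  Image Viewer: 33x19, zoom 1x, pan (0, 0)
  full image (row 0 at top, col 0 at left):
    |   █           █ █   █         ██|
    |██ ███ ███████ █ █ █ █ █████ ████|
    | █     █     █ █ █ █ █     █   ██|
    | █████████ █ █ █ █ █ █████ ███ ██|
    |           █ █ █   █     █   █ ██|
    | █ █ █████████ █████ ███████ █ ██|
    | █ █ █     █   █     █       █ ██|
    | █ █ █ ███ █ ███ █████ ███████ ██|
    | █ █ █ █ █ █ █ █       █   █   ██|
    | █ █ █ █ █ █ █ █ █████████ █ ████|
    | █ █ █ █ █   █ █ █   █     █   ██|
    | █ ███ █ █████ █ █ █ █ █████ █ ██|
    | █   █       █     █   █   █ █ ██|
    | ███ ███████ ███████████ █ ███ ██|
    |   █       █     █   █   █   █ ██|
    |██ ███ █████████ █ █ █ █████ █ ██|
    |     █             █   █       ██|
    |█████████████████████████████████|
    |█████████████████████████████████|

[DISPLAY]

                                            
━━━━━━━━━━━━━━━━━━━━━━━━━━━━━━━━━━━━┓━━━━┓  
 ImageViewer                        ┃    ┃  
────────────────────────────────────┨────┨  
   █           █ █   █         ██   ┃    ┃  
██ ███ ███████ █ █ █ █ █████ ████   ┃    ┃  
 █     █     █ █ █ █ █     █   ██   ┃    ┃  
 █████████ █ █ █ █ █ █████ ███ ██   ┃    ┃  
           █ █ █   █     █   █ ██   ┃    ┃  
 █ █ █████████ █████ ███████ █ ██   ┃    ┃  
 █ █ █     █   █     █       █ ██   ┃    ┃  
 █ █ █ ███ █ ███ █████ ███████ ██   ┃    ┃  
 █ █ █ █ █ █ █ █       █   █   ██   ┃    ┃  
 █ █ █ █ █ █ █ █ █████████ █ ████   ┃    ┃  
 █ █ █ █ █   █ █ █   █     █   ██   ┃    ┃  
 █ ███ █ █████ █ █ █ █ █████ █ ██   ┃    ┃  
 █   █       █     █   █   █ █ ██   ┃    ┃  
 ███ ███████ ███████████ █ ███ ██   ┃    ┃  
   █       █     █   █   █   █ ██   ┃━━━━┛  
██ ███ █████████ █ █ █ █████ █ ██   ┃       
━━━━━━━━━━━━━━━━━━━━━━━━━━━━━━━━━━━━┛       
                                            
                                            
                                            


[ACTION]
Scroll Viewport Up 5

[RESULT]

                                            
                                            
━━━━━━━━━━━━━━━━━━━━━━━━━━━━━━━━━━━━┓━━━━┓  
 ImageViewer                        ┃    ┃  
────────────────────────────────────┨────┨  
   █           █ █   █         ██   ┃    ┃  
██ ███ ███████ █ █ █ █ █████ ████   ┃    ┃  
 █     █     █ █ █ █ █     █   ██   ┃    ┃  
 █████████ █ █ █ █ █ █████ ███ ██   ┃    ┃  
           █ █ █   █     █   █ ██   ┃    ┃  
 █ █ █████████ █████ ███████ █ ██   ┃    ┃  
 █ █ █     █   █     █       █ ██   ┃    ┃  
 █ █ █ ███ █ ███ █████ ███████ ██   ┃    ┃  
 █ █ █ █ █ █ █ █       █   █   ██   ┃    ┃  
 █ █ █ █ █ █ █ █ █████████ █ ████   ┃    ┃  
 █ █ █ █ █   █ █ █   █     █   ██   ┃    ┃  
 █ ███ █ █████ █ █ █ █ █████ █ ██   ┃    ┃  
 █   █       █     █   █   █ █ ██   ┃    ┃  
 ███ ███████ ███████████ █ ███ ██   ┃    ┃  
   █       █     █   █   █   █ ██   ┃━━━━┛  
██ ███ █████████ █ █ █ █████ █ ██   ┃       
━━━━━━━━━━━━━━━━━━━━━━━━━━━━━━━━━━━━┛       
                                            
                                            


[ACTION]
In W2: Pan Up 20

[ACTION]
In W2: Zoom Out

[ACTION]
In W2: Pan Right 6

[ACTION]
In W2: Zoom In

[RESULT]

                                            
                                            
━━━━━━━━━━━━━━━━━━━━━━━━━━━━━━━━━━━━┓━━━━┓  
 ImageViewer                        ┃    ┃  
────────────────────────────────────┨────┨  
██                      ██  ██      ┃    ┃  
██                      ██  ██      ┃    ┃  
██████  ██████████████  ██  ██  ██  ┃    ┃  
██████  ██████████████  ██  ██  ██  ┃    ┃  
        ██          ██  ██  ██  ██  ┃    ┃  
        ██          ██  ██  ██  ██  ┃    ┃  
██████████████  ██  ██  ██  ██  ██  ┃    ┃  
██████████████  ██  ██  ██  ██  ██  ┃    ┃  
                ██  ██  ██      ██  ┃    ┃  
                ██  ██  ██      ██  ┃    ┃  
██  ██████████████████  ██████████  ┃    ┃  
██  ██████████████████  ██████████  ┃    ┃  
██  ██          ██      ██          ┃    ┃  
██  ██          ██      ██          ┃    ┃  
██  ██  ██████  ██  ██████  ████████┃━━━━┛  
██  ██  ██████  ██  ██████  ████████┃       
━━━━━━━━━━━━━━━━━━━━━━━━━━━━━━━━━━━━┛       
                                            
                                            


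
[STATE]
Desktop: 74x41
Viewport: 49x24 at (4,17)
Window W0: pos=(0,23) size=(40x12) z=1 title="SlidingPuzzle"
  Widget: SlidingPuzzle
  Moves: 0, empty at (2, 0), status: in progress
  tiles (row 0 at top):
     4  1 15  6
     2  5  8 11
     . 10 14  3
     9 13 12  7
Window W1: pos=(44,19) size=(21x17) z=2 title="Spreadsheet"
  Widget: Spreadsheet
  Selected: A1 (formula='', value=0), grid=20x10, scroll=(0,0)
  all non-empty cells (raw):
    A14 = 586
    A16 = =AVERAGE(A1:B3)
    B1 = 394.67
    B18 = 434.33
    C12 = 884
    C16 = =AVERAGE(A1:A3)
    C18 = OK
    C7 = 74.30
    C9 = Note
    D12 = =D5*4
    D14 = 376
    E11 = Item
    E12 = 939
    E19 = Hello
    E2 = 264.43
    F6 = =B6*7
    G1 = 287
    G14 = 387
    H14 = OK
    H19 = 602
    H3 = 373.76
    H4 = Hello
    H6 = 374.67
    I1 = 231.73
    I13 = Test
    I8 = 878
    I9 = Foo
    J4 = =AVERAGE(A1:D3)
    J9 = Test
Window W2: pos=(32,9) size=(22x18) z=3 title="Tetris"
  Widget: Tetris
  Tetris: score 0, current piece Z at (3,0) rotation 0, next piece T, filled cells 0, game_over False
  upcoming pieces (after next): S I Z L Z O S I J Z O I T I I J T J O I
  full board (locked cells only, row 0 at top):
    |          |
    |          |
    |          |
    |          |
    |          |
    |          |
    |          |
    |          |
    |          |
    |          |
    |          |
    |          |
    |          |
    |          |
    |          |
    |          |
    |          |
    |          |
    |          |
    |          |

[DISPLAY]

                            ┃          │         
                            ┃          │Score:   
                            ┃          │0        
                            ┃          │         
                            ┃          │         
                            ┃          │         
━━━━━━━━━━━━━━━━━━━━━━━━━━━━┃          │         
idingPuzzle                 ┃          │         
────────────────────────────┃          │         
──┬────┬────┬────┐          ┗━━━━━━━━━━━━━━━━━━━━
4 │  1 │ 15 │  6 │                 ┃    ┃  3     
──┼────┼────┼────┤                 ┃    ┃  4     
2 │  5 │  8 │ 11 │                 ┃    ┃  5     
──┼────┼────┼────┤                 ┃    ┃  6     
  │ 10 │ 14 │  3 │                 ┃    ┃  7     
──┼────┼────┼────┤                 ┃    ┃  8     
9 │ 13 │ 12 │  7 │                 ┃    ┃  9     
━━━━━━━━━━━━━━━━━━━━━━━━━━━━━━━━━━━┛    ┃ 10     
                                        ┗━━━━━━━━
                                                 
                                                 
                                                 
                                                 
                                                 


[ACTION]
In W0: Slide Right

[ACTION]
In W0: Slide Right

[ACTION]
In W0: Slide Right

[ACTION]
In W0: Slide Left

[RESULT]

                            ┃          │         
                            ┃          │Score:   
                            ┃          │0        
                            ┃          │         
                            ┃          │         
                            ┃          │         
━━━━━━━━━━━━━━━━━━━━━━━━━━━━┃          │         
idingPuzzle                 ┃          │         
────────────────────────────┃          │         
──┬────┬────┬────┐          ┗━━━━━━━━━━━━━━━━━━━━
4 │  1 │ 15 │  6 │                 ┃    ┃  3     
──┼────┼────┼────┤                 ┃    ┃  4     
2 │  5 │  8 │ 11 │                 ┃    ┃  5     
──┼────┼────┼────┤                 ┃    ┃  6     
0 │    │ 14 │  3 │                 ┃    ┃  7     
──┼────┼────┼────┤                 ┃    ┃  8     
9 │ 13 │ 12 │  7 │                 ┃    ┃  9     
━━━━━━━━━━━━━━━━━━━━━━━━━━━━━━━━━━━┛    ┃ 10     
                                        ┗━━━━━━━━
                                                 
                                                 
                                                 
                                                 
                                                 


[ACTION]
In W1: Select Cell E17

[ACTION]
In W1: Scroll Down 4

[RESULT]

                            ┃          │         
                            ┃          │Score:   
                            ┃          │0        
                            ┃          │         
                            ┃          │         
                            ┃          │         
━━━━━━━━━━━━━━━━━━━━━━━━━━━━┃          │         
idingPuzzle                 ┃          │         
────────────────────────────┃          │         
──┬────┬────┬────┐          ┗━━━━━━━━━━━━━━━━━━━━
4 │  1 │ 15 │  6 │                 ┃    ┃  7     
──┼────┼────┼────┤                 ┃    ┃  8     
2 │  5 │  8 │ 11 │                 ┃    ┃  9     
──┼────┼────┼────┤                 ┃    ┃ 10     
0 │    │ 14 │  3 │                 ┃    ┃ 11     
──┼────┼────┼────┤                 ┃    ┃ 12     
9 │ 13 │ 12 │  7 │                 ┃    ┃ 13     
━━━━━━━━━━━━━━━━━━━━━━━━━━━━━━━━━━━┛    ┃ 14     
                                        ┗━━━━━━━━
                                                 
                                                 
                                                 
                                                 
                                                 
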